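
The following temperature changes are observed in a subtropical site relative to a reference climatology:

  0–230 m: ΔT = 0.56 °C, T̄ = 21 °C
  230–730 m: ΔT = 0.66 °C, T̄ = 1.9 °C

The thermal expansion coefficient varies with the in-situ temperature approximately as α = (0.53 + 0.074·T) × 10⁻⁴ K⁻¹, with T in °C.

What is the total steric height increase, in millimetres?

Layer 1: α = (0.53 + 0.074×21)×10⁻⁴ = 2.084×10⁻⁴ K⁻¹
Layer 2: α = (0.53 + 0.074×1.9)×10⁻⁴ = 0.6706×10⁻⁴ K⁻¹
Layer 1: 230 × 2.084×10⁻⁴ × 0.56 = 0.02684192 m
Layer 2: 0.6706×10⁻⁴ × 500 × 0.66 = 0.0221298 m
Δh = 0.02684192 + 0.0221298 = 0.04897172 m

Δh = 49.0 mm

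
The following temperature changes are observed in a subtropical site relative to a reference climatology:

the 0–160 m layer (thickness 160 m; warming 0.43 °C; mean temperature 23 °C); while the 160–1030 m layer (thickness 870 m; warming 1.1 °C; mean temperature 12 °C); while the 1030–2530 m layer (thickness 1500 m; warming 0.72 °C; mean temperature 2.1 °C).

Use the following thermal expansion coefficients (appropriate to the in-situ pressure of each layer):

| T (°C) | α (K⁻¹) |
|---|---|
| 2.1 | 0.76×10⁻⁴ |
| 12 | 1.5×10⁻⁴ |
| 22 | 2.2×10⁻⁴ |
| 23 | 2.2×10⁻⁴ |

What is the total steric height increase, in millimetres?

Layer 1 at 23 °C → α = 2.2×10⁻⁴ K⁻¹
Layer 2 at 12 °C → α = 1.5×10⁻⁴ K⁻¹
Layer 3 at 2.1 °C → α = 0.76×10⁻⁴ K⁻¹
0–160 m: 0.43 × 2.2×10⁻⁴ × 160 = 0.015136 m
160–1030 m: 870 × 1.1 × 1.5×10⁻⁴ = 0.14355 m
1030–2530 m: 1500 × 0.76×10⁻⁴ × 0.72 = 0.08208 m
Δh = 0.015136 + 0.14355 + 0.08208 = 0.240766 m

241 mm of thermosteric rise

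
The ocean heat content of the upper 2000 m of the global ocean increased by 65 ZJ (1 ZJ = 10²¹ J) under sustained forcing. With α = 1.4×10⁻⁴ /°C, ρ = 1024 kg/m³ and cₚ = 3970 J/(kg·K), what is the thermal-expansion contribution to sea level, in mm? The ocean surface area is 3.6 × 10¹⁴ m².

Δh = 6.2 mm

Per unit area: Q = 65×10²¹ / (3.6×10¹⁴) ≈ 1.806×10⁸ J/m²
Δh = αQ/(ρcₚ) = 1.4×10⁻⁴ × 1.806×10⁸ / (1024 × 3970) ≈ 0.0062195 m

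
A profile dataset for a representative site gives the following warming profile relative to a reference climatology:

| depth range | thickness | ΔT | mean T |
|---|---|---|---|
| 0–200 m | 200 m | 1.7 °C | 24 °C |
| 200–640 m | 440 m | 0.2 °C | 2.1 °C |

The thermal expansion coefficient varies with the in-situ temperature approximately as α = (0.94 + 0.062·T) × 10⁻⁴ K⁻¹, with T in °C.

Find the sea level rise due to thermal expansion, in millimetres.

about 92.0 mm

Layer 1: α = (0.94 + 0.062×24)×10⁻⁴ = 2.428×10⁻⁴ K⁻¹
Layer 2: α = (0.94 + 0.062×2.1)×10⁻⁴ = 1.0702×10⁻⁴ K⁻¹
Layer 1: 2.428×10⁻⁴ × 1.7 × 200 = 0.082552 m
1.0702×10⁻⁴ × 0.2 × 440 = 0.00941776 m
Δh = 0.082552 + 0.00941776 = 0.09196976 m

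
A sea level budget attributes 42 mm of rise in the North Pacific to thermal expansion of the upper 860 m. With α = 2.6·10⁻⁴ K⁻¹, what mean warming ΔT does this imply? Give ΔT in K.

0.188 K

ΔT = Δh/(αH) = 0.042 / (2.6×10⁻⁴ × 860) ≈ 0.1878 K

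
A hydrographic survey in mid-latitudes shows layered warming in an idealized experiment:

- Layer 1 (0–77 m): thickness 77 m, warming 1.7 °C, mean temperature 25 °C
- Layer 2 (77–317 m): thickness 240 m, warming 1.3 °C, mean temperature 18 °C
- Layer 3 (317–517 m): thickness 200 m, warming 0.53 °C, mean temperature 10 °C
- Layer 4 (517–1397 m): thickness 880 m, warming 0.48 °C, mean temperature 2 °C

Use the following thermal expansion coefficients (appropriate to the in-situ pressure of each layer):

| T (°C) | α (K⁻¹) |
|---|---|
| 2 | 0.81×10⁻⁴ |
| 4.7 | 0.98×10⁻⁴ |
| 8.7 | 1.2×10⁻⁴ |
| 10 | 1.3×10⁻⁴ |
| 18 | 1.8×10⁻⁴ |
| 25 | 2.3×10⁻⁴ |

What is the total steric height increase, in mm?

130 mm of thermosteric rise

Layer 1 at 25 °C → α = 2.3×10⁻⁴ K⁻¹
Layer 2 at 18 °C → α = 1.8×10⁻⁴ K⁻¹
Layer 3 at 10 °C → α = 1.3×10⁻⁴ K⁻¹
Layer 4 at 2 °C → α = 0.81×10⁻⁴ K⁻¹
0–77 m: 77 × 1.7 × 2.3×10⁻⁴ = 0.030107 m
1.8×10⁻⁴ × 1.3 × 240 = 0.05616 m
Layer 3: 0.53 × 1.3×10⁻⁴ × 200 = 0.01378 m
517–1397 m: 880 × 0.48 × 0.81×10⁻⁴ = 0.0342144 m
Δh = 0.030107 + 0.05616 + 0.01378 + 0.0342144 = 0.1342614 m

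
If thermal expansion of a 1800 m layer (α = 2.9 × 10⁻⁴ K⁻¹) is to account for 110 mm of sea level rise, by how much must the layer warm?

0.21 K

ΔT = Δh/(αH) = 0.11 / (2.9×10⁻⁴ × 1800) ≈ 0.2107 K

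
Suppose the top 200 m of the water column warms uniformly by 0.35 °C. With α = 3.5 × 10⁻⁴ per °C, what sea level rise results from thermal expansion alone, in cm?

Δh = αΔT·H = 3.5×10⁻⁴ × 0.35 × 200 = 0.02450 m

Δh ≈ 2.45 cm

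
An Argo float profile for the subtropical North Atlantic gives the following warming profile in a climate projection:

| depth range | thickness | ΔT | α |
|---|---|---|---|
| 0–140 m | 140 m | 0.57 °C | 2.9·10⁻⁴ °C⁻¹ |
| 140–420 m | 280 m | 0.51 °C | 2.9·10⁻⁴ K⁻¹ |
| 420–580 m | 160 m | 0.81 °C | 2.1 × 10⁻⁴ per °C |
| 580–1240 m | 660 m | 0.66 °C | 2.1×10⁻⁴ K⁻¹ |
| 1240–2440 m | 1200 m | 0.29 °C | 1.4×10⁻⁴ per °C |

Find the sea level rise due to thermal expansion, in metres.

0.57 × 140 × 2.9×10⁻⁴ = 0.023142 m
140–420 m: 0.51 × 2.9×10⁻⁴ × 280 = 0.041412 m
2.1×10⁻⁴ × 160 × 0.81 = 0.027216 m
660 × 0.66 × 2.1×10⁻⁴ = 0.091476 m
Layer 5: 0.29 × 1200 × 1.4×10⁻⁴ = 0.04872 m
Δh = 0.023142 + 0.041412 + 0.027216 + 0.091476 + 0.04872 = 0.231966 m ≈ 0.232 m

Δh = 0.232 m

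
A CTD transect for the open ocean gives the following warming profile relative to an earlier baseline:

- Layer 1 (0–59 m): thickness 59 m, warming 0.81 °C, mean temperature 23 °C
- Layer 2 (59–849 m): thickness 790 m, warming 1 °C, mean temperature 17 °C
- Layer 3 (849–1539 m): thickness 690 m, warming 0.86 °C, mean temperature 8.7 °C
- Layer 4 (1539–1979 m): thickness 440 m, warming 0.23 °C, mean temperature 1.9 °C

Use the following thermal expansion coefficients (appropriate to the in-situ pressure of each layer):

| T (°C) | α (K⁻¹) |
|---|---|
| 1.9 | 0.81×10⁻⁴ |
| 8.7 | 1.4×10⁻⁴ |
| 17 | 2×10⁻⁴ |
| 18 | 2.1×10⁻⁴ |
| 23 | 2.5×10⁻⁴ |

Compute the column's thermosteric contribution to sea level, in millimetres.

260 mm

Layer 1 at 23 °C → α = 2.5×10⁻⁴ K⁻¹
Layer 2 at 17 °C → α = 2×10⁻⁴ K⁻¹
Layer 3 at 8.7 °C → α = 1.4×10⁻⁴ K⁻¹
Layer 4 at 1.9 °C → α = 0.81×10⁻⁴ K⁻¹
Layer 1: 0.81 × 2.5×10⁻⁴ × 59 = 0.0119475 m
59–849 m: 1 × 2×10⁻⁴ × 790 = 0.15800 m
849–1539 m: 1.4×10⁻⁴ × 690 × 0.86 = 0.083076 m
Layer 4: 0.23 × 440 × 0.81×10⁻⁴ = 0.0081972 m
Δh = 0.0119475 + 0.15800 + 0.083076 + 0.0081972 = 0.2612207 m ≈ 260 mm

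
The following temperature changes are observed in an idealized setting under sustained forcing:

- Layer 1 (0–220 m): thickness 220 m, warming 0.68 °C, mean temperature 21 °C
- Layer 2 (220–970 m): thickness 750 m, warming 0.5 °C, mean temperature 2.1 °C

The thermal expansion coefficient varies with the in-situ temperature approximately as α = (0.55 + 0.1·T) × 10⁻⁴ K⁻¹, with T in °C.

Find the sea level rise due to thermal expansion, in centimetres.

6.8 cm

Layer 1: α = (0.55 + 0.1×21)×10⁻⁴ = 2.65×10⁻⁴ K⁻¹
Layer 2: α = (0.55 + 0.1×2.1)×10⁻⁴ = 0.76×10⁻⁴ K⁻¹
0–220 m: 2.65×10⁻⁴ × 0.68 × 220 = 0.039644 m
220–970 m: 0.5 × 750 × 0.76×10⁻⁴ = 0.02850 m
Δh = 0.039644 + 0.02850 = 0.068144 m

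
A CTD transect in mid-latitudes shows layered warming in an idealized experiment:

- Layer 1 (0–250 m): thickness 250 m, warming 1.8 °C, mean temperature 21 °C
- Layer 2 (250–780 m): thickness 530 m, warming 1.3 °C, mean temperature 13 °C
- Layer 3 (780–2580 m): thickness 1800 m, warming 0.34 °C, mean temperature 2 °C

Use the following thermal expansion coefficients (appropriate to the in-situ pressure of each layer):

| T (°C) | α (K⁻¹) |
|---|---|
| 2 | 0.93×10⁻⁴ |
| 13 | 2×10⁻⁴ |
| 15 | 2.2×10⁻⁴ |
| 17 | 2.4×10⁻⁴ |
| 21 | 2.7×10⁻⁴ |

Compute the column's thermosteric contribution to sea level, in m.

0.32 m

Layer 1 at 21 °C → α = 2.7×10⁻⁴ K⁻¹
Layer 2 at 13 °C → α = 2×10⁻⁴ K⁻¹
Layer 3 at 2 °C → α = 0.93×10⁻⁴ K⁻¹
Layer 1: 250 × 2.7×10⁻⁴ × 1.8 = 0.12150 m
530 × 2×10⁻⁴ × 1.3 = 0.13780 m
780–2580 m: 0.93×10⁻⁴ × 1800 × 0.34 = 0.056916 m
Δh = 0.12150 + 0.13780 + 0.056916 = 0.316216 m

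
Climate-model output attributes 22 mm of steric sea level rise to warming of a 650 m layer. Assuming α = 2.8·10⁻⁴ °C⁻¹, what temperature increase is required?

ΔT = Δh/(αH) = 0.022 / (2.8×10⁻⁴ × 650) ≈ 0.1209 K

about 0.121 K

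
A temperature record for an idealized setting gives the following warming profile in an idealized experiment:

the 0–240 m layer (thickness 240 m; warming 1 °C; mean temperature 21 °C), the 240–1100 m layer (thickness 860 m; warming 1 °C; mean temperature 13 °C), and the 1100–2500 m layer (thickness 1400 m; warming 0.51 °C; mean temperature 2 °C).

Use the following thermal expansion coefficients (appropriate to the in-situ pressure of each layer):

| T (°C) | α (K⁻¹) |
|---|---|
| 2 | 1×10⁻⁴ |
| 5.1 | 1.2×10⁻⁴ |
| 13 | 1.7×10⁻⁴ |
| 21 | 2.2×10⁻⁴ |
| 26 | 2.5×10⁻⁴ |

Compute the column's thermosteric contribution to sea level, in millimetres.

Layer 1 at 21 °C → α = 2.2×10⁻⁴ K⁻¹
Layer 2 at 13 °C → α = 1.7×10⁻⁴ K⁻¹
Layer 3 at 2 °C → α = 1×10⁻⁴ K⁻¹
2.2×10⁻⁴ × 240 × 1 = 0.05280 m
Layer 2: 1.7×10⁻⁴ × 1 × 860 = 0.14620 m
1400 × 0.51 × 1×10⁻⁴ = 0.07140 m
Δh = 0.05280 + 0.14620 + 0.07140 = 0.27040 m

about 270 mm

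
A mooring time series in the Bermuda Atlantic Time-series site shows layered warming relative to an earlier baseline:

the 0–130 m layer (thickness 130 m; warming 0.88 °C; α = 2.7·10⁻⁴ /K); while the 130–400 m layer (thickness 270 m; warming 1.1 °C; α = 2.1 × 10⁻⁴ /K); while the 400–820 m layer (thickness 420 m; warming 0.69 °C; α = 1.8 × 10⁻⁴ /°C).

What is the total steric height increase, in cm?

0–130 m: 0.88 × 2.7×10⁻⁴ × 130 = 0.030888 m
130–400 m: 1.1 × 270 × 2.1×10⁻⁴ = 0.06237 m
Layer 3: 420 × 0.69 × 1.8×10⁻⁴ = 0.052164 m
Δh = 0.030888 + 0.06237 + 0.052164 = 0.145422 m

15 cm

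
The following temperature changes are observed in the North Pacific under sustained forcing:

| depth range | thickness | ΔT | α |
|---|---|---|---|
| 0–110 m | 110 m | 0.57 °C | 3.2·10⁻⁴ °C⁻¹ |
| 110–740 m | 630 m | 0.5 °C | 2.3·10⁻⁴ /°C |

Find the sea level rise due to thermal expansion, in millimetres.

Δh = 93 mm

0.57 × 3.2×10⁻⁴ × 110 = 0.020064 m
110–740 m: 630 × 0.5 × 2.3×10⁻⁴ = 0.07245 m
Δh = 0.020064 + 0.07245 = 0.092514 m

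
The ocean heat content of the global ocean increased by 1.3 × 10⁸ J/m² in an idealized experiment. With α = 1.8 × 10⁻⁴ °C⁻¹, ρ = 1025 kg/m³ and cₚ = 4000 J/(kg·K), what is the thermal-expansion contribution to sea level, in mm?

Δh = 5.71 mm

Δh = αQ/(ρcₚ) = 1.8×10⁻⁴ × 1.3×10⁸ / (1025 × 4000) ≈ 0.0057073 m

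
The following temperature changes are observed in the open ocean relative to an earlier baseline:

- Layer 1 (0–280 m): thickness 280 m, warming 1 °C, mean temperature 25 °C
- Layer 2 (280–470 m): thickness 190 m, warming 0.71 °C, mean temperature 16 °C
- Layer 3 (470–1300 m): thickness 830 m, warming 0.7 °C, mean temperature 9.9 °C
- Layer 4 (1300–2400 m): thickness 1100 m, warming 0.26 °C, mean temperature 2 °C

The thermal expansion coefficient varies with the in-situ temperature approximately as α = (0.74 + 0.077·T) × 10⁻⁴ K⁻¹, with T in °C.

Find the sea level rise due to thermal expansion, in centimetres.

21.4 cm

Layer 1: α = (0.74 + 0.077×25)×10⁻⁴ = 2.665×10⁻⁴ K⁻¹
Layer 2: α = (0.74 + 0.077×16)×10⁻⁴ = 1.972×10⁻⁴ K⁻¹
Layer 3: α = (0.74 + 0.077×9.9)×10⁻⁴ = 1.5023×10⁻⁴ K⁻¹
Layer 4: α = (0.74 + 0.077×2)×10⁻⁴ = 0.894×10⁻⁴ K⁻¹
Layer 1: 280 × 2.665×10⁻⁴ × 1 = 0.07462 m
280–470 m: 0.71 × 190 × 1.972×10⁻⁴ = 0.02660228 m
470–1300 m: 0.7 × 830 × 1.5023×10⁻⁴ = 0.08728363 m
Layer 4: 1100 × 0.894×10⁻⁴ × 0.26 = 0.0255684 m
Δh = 0.07462 + 0.02660228 + 0.08728363 + 0.0255684 = 0.21407431 m ≈ 21.4 cm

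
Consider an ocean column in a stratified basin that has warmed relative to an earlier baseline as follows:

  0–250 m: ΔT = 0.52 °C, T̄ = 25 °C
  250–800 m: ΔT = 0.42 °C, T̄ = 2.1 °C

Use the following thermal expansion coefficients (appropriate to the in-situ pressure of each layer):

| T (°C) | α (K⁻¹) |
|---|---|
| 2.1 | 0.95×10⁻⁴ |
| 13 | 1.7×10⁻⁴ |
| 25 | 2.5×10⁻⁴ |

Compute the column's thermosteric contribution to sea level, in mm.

Layer 1 at 25 °C → α = 2.5×10⁻⁴ K⁻¹
Layer 2 at 2.1 °C → α = 0.95×10⁻⁴ K⁻¹
2.5×10⁻⁴ × 250 × 0.52 = 0.03250 m
250–800 m: 0.42 × 550 × 0.95×10⁻⁴ = 0.021945 m
Δh = 0.03250 + 0.021945 = 0.054445 m

Δh = 54.4 mm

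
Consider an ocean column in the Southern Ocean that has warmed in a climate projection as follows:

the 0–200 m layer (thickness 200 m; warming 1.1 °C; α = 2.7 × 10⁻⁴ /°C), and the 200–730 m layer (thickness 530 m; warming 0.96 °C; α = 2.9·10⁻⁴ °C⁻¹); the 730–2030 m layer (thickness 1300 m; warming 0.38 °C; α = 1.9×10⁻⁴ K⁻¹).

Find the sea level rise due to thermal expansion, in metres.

Layer 1: 200 × 2.7×10⁻⁴ × 1.1 = 0.05940 m
Layer 2: 0.96 × 2.9×10⁻⁴ × 530 = 0.147552 m
1.9×10⁻⁴ × 0.38 × 1300 = 0.09386 m
Δh = 0.05940 + 0.147552 + 0.09386 = 0.300812 m

0.30 m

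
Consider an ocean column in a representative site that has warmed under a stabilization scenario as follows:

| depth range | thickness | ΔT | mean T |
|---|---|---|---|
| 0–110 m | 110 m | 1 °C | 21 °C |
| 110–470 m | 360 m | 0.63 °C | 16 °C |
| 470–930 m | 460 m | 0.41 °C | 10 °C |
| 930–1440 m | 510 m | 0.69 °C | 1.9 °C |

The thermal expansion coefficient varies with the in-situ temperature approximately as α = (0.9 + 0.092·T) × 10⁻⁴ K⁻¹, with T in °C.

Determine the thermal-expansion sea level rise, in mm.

about 157 mm

Layer 1: α = (0.9 + 0.092×21)×10⁻⁴ = 2.832×10⁻⁴ K⁻¹
Layer 2: α = (0.9 + 0.092×16)×10⁻⁴ = 2.372×10⁻⁴ K⁻¹
Layer 3: α = (0.9 + 0.092×10)×10⁻⁴ = 1.82×10⁻⁴ K⁻¹
Layer 4: α = (0.9 + 0.092×1.9)×10⁻⁴ = 1.0748×10⁻⁴ K⁻¹
Layer 1: 2.832×10⁻⁴ × 110 × 1 = 0.031152 m
110–470 m: 360 × 0.63 × 2.372×10⁻⁴ = 0.05379696 m
470–930 m: 0.41 × 460 × 1.82×10⁻⁴ = 0.0343252 m
1.0748×10⁻⁴ × 510 × 0.69 = 0.037822212 m
Δh = 0.031152 + 0.05379696 + 0.0343252 + 0.037822212 = 0.157096372 m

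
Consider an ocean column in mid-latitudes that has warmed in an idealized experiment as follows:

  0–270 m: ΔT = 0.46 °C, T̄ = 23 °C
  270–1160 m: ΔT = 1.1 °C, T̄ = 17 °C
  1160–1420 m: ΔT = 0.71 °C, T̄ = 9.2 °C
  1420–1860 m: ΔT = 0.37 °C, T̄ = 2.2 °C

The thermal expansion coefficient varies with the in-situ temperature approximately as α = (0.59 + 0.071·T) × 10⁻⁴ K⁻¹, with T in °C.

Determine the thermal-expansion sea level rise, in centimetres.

Layer 1: α = (0.59 + 0.071×23)×10⁻⁴ = 2.223×10⁻⁴ K⁻¹
Layer 2: α = (0.59 + 0.071×17)×10⁻⁴ = 1.797×10⁻⁴ K⁻¹
Layer 3: α = (0.59 + 0.071×9.2)×10⁻⁴ = 1.2432×10⁻⁴ K⁻¹
Layer 4: α = (0.59 + 0.071×2.2)×10⁻⁴ = 0.7462×10⁻⁴ K⁻¹
Layer 1: 2.223×10⁻⁴ × 270 × 0.46 = 0.02760966 m
270–1160 m: 1.1 × 1.797×10⁻⁴ × 890 = 0.1759263 m
0.71 × 260 × 1.2432×10⁻⁴ = 0.022949472 m
1420–1860 m: 440 × 0.37 × 0.7462×10⁻⁴ = 0.012148136 m
Δh = 0.02760966 + 0.1759263 + 0.022949472 + 0.012148136 = 0.238633568 m ≈ 24 cm

about 24 cm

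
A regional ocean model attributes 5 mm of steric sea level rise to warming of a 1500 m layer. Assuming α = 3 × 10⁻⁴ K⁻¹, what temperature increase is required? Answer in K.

ΔT = Δh/(αH) = 0.005 / (3×10⁻⁴ × 1500) ≈ 0.01111 K

ΔT ≈ 0.0111 K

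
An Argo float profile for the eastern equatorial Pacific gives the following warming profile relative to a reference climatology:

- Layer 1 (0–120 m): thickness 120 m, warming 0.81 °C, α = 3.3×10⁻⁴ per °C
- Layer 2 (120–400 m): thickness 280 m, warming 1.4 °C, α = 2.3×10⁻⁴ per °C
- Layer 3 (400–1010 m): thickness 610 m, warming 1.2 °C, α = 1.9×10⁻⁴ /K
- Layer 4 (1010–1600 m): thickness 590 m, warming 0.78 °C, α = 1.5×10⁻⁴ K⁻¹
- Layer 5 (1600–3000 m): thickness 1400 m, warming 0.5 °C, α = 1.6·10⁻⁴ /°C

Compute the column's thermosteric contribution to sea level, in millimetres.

Δh ≈ 442 mm

Layer 1: 0.81 × 120 × 3.3×10⁻⁴ = 0.032076 m
120–400 m: 2.3×10⁻⁴ × 280 × 1.4 = 0.09016 m
Layer 3: 610 × 1.2 × 1.9×10⁻⁴ = 0.13908 m
1.5×10⁻⁴ × 0.78 × 590 = 0.06903 m
0.5 × 1.6×10⁻⁴ × 1400 = 0.11200 m
Δh = 0.032076 + 0.09016 + 0.13908 + 0.06903 + 0.11200 = 0.442346 m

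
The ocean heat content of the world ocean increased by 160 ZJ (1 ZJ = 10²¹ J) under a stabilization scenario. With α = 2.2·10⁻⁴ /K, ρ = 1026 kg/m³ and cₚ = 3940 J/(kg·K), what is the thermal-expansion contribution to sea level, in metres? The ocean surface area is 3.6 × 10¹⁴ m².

Δh ≈ 0.024 m

Per unit area: Q = 160×10²¹ / (3.6×10¹⁴) ≈ 4.444×10⁸ J/m²
Δh = αQ/(ρcₚ) = 2.2×10⁻⁴ × 4.444×10⁸ / (1026 × 3940) ≈ 0.024185 m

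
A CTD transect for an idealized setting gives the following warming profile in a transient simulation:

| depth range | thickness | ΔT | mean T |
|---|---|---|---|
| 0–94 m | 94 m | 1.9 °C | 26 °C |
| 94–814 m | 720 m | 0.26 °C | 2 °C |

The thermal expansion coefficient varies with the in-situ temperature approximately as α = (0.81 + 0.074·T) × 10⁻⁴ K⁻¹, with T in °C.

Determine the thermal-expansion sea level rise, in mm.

Layer 1: α = (0.81 + 0.074×26)×10⁻⁴ = 2.734×10⁻⁴ K⁻¹
Layer 2: α = (0.81 + 0.074×2)×10⁻⁴ = 0.958×10⁻⁴ K⁻¹
0–94 m: 1.9 × 94 × 2.734×10⁻⁴ = 0.04882924 m
Layer 2: 0.26 × 0.958×10⁻⁴ × 720 = 0.01793376 m
Δh = 0.04882924 + 0.01793376 = 0.066763 m ≈ 66.8 mm

Δh = 66.8 mm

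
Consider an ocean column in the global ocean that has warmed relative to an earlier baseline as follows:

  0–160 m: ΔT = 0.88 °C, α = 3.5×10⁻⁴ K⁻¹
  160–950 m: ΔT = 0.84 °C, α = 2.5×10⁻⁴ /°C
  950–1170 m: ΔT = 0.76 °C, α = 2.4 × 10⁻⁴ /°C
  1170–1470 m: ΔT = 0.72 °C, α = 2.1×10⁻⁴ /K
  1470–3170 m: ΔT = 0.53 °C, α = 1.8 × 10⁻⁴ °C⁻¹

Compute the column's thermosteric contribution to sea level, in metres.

0.88 × 160 × 3.5×10⁻⁴ = 0.04928 m
0.84 × 790 × 2.5×10⁻⁴ = 0.16590 m
950–1170 m: 2.4×10⁻⁴ × 0.76 × 220 = 0.040128 m
2.1×10⁻⁴ × 300 × 0.72 = 0.04536 m
1470–3170 m: 0.53 × 1.8×10⁻⁴ × 1700 = 0.16218 m
Δh = 0.04928 + 0.16590 + 0.040128 + 0.04536 + 0.16218 = 0.462848 m

Δh = 0.463 m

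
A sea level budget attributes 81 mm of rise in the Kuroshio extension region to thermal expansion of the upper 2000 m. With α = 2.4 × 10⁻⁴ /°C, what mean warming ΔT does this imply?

0.169 °C

ΔT = Δh/(αH) = 0.081 / (2.4×10⁻⁴ × 2000) ≈ 0.1688 °C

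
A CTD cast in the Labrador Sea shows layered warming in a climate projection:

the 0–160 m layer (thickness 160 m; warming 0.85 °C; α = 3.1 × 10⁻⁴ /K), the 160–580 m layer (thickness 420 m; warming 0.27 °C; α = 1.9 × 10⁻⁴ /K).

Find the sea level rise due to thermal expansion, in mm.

about 64 mm

160 × 0.85 × 3.1×10⁻⁴ = 0.04216 m
160–580 m: 1.9×10⁻⁴ × 420 × 0.27 = 0.021546 m
Δh = 0.04216 + 0.021546 = 0.063706 m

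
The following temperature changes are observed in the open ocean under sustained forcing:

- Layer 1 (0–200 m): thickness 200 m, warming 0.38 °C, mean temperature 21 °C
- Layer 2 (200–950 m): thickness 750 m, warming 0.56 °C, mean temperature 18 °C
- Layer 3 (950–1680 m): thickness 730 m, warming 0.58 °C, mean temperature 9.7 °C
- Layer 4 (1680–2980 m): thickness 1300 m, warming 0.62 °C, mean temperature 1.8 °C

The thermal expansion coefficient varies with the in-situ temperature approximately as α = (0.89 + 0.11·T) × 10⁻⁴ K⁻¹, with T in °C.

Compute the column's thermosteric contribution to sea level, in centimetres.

Layer 1: α = (0.89 + 0.11×21)×10⁻⁴ = 3.2×10⁻⁴ K⁻¹
Layer 2: α = (0.89 + 0.11×18)×10⁻⁴ = 2.87×10⁻⁴ K⁻¹
Layer 3: α = (0.89 + 0.11×9.7)×10⁻⁴ = 1.957×10⁻⁴ K⁻¹
Layer 4: α = (0.89 + 0.11×1.8)×10⁻⁴ = 1.088×10⁻⁴ K⁻¹
3.2×10⁻⁴ × 0.38 × 200 = 0.02432 m
Layer 2: 750 × 2.87×10⁻⁴ × 0.56 = 0.12054 m
950–1680 m: 1.957×10⁻⁴ × 0.58 × 730 = 0.08285938 m
1.088×10⁻⁴ × 1300 × 0.62 = 0.0876928 m
Δh = 0.02432 + 0.12054 + 0.08285938 + 0.0876928 = 0.31541218 m ≈ 31.5 cm

about 31.5 cm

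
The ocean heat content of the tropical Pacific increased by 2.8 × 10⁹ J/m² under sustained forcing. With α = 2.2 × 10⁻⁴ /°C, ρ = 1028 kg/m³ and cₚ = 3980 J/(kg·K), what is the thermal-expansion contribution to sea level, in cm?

Δh = αQ/(ρcₚ) = 2.2×10⁻⁴ × 2.8×10⁹ / (1028 × 3980) ≈ 0.15056 m

15.1 cm of thermosteric rise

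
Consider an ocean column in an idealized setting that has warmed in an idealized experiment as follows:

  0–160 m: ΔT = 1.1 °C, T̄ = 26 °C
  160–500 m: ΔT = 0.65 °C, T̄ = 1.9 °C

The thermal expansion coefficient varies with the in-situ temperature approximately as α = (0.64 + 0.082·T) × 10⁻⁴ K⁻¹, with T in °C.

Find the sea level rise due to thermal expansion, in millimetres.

Layer 1: α = (0.64 + 0.082×26)×10⁻⁴ = 2.772×10⁻⁴ K⁻¹
Layer 2: α = (0.64 + 0.082×1.9)×10⁻⁴ = 0.7958×10⁻⁴ K⁻¹
Layer 1: 160 × 2.772×10⁻⁴ × 1.1 = 0.0487872 m
160–500 m: 340 × 0.7958×10⁻⁴ × 0.65 = 0.01758718 m
Δh = 0.0487872 + 0.01758718 = 0.06637438 m ≈ 66.4 mm

about 66.4 mm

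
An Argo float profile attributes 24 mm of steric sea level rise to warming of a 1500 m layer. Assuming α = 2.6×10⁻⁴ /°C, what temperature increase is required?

0.0615 K

ΔT = Δh/(αH) = 0.024 / (2.6×10⁻⁴ × 1500) ≈ 0.06154 K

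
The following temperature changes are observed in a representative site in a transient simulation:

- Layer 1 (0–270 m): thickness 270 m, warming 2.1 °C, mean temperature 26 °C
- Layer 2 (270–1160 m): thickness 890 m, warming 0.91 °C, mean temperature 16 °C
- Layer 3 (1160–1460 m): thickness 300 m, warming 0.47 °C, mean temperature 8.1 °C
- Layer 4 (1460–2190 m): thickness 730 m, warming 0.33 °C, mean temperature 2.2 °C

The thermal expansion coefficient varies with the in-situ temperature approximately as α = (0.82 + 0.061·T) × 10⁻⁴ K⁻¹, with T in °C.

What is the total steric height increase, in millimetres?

323 mm

Layer 1: α = (0.82 + 0.061×26)×10⁻⁴ = 2.406×10⁻⁴ K⁻¹
Layer 2: α = (0.82 + 0.061×16)×10⁻⁴ = 1.796×10⁻⁴ K⁻¹
Layer 3: α = (0.82 + 0.061×8.1)×10⁻⁴ = 1.3141×10⁻⁴ K⁻¹
Layer 4: α = (0.82 + 0.061×2.2)×10⁻⁴ = 0.9542×10⁻⁴ K⁻¹
2.1 × 270 × 2.406×10⁻⁴ = 0.1364202 m
270–1160 m: 1.796×10⁻⁴ × 890 × 0.91 = 0.14545804 m
Layer 3: 1.3141×10⁻⁴ × 0.47 × 300 = 0.01852881 m
Layer 4: 730 × 0.33 × 0.9542×10⁻⁴ = 0.022986678 m
Δh = 0.1364202 + 0.14545804 + 0.01852881 + 0.022986678 = 0.323393728 m ≈ 323 mm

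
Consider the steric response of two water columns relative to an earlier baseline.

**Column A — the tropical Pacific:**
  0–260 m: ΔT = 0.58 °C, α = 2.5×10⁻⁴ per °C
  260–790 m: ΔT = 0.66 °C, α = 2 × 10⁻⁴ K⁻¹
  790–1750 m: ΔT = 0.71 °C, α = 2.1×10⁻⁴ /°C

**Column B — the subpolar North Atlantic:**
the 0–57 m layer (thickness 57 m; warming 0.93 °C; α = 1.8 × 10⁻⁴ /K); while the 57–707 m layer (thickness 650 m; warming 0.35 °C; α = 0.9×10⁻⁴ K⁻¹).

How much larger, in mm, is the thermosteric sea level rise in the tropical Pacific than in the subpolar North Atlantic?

A Layer 1: 260 × 2.5×10⁻⁴ × 0.58 = 0.03770 m
A 260–790 m: 530 × 2×10⁻⁴ × 0.66 = 0.06996 m
A Layer 3: 2.1×10⁻⁴ × 0.71 × 960 = 0.143136 m
A total: 0.250796 m
B 0–57 m: 57 × 1.8×10⁻⁴ × 0.93 = 0.0095418 m
B Layer 2: 0.35 × 650 × 0.9×10⁻⁴ = 0.020475 m
B total: 0.0300168 m
Difference: 0.250796 − 0.0300168 = 0.2207792 m

Δh_A − Δh_B ≈ 221 mm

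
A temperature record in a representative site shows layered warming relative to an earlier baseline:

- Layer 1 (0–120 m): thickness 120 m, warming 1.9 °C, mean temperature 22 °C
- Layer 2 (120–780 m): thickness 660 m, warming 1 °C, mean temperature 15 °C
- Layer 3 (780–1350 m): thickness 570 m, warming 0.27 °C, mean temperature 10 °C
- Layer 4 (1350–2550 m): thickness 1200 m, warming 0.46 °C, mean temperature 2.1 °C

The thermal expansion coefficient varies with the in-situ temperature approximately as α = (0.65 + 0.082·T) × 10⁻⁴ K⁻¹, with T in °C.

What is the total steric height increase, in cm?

about 24.8 cm

Layer 1: α = (0.65 + 0.082×22)×10⁻⁴ = 2.454×10⁻⁴ K⁻¹
Layer 2: α = (0.65 + 0.082×15)×10⁻⁴ = 1.88×10⁻⁴ K⁻¹
Layer 3: α = (0.65 + 0.082×10)×10⁻⁴ = 1.47×10⁻⁴ K⁻¹
Layer 4: α = (0.65 + 0.082×2.1)×10⁻⁴ = 0.8222×10⁻⁴ K⁻¹
Layer 1: 1.9 × 2.454×10⁻⁴ × 120 = 0.0559512 m
Layer 2: 1 × 660 × 1.88×10⁻⁴ = 0.12408 m
780–1350 m: 0.27 × 570 × 1.47×10⁻⁴ = 0.0226233 m
0.46 × 1200 × 0.8222×10⁻⁴ = 0.04538544 m
Δh = 0.0559512 + 0.12408 + 0.0226233 + 0.04538544 = 0.24803994 m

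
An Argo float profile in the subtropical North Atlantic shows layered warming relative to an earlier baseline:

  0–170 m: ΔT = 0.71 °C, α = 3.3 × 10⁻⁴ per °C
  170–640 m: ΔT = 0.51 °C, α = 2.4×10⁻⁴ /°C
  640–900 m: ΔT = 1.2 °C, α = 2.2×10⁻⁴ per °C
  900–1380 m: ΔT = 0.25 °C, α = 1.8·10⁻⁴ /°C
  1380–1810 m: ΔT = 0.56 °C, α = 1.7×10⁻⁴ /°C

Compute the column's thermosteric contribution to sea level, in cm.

22.9 cm of thermosteric rise

0.71 × 170 × 3.3×10⁻⁴ = 0.039831 m
Layer 2: 0.51 × 2.4×10⁻⁴ × 470 = 0.057528 m
Layer 3: 1.2 × 2.2×10⁻⁴ × 260 = 0.06864 m
900–1380 m: 1.8×10⁻⁴ × 0.25 × 480 = 0.02160 m
1380–1810 m: 1.7×10⁻⁴ × 430 × 0.56 = 0.040936 m
Δh = 0.039831 + 0.057528 + 0.06864 + 0.02160 + 0.040936 = 0.228535 m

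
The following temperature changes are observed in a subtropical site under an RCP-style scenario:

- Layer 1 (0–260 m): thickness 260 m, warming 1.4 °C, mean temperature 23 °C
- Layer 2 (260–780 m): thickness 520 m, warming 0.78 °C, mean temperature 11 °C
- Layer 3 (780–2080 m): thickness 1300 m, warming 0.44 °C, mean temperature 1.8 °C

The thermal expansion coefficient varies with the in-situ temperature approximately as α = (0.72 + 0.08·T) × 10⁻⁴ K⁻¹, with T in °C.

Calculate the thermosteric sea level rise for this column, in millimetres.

Layer 1: α = (0.72 + 0.08×23)×10⁻⁴ = 2.56×10⁻⁴ K⁻¹
Layer 2: α = (0.72 + 0.08×11)×10⁻⁴ = 1.6×10⁻⁴ K⁻¹
Layer 3: α = (0.72 + 0.08×1.8)×10⁻⁴ = 0.864×10⁻⁴ K⁻¹
2.56×10⁻⁴ × 1.4 × 260 = 0.093184 m
Layer 2: 1.6×10⁻⁴ × 520 × 0.78 = 0.064896 m
780–2080 m: 0.864×10⁻⁴ × 0.44 × 1300 = 0.0494208 m
Δh = 0.093184 + 0.064896 + 0.0494208 = 0.2075008 m

about 208 mm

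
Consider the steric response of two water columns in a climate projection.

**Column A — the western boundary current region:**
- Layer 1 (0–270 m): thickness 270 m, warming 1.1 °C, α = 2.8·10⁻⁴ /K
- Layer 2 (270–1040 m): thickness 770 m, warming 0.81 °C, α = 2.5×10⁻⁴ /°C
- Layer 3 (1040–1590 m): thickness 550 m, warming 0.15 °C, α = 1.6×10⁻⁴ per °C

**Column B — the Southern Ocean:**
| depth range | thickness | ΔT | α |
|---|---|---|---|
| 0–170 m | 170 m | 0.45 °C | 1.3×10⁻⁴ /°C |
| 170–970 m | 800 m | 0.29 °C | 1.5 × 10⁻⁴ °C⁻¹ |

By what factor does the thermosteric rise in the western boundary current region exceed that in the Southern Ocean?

5.6

A Layer 1: 270 × 1.1 × 2.8×10⁻⁴ = 0.08316 m
A 270–1040 m: 2.5×10⁻⁴ × 770 × 0.81 = 0.155925 m
A Layer 3: 1.6×10⁻⁴ × 0.15 × 550 = 0.01320 m
A total: 0.252285 m
B Layer 1: 1.3×10⁻⁴ × 170 × 0.45 = 0.009945 m
B Layer 2: 0.29 × 1.5×10⁻⁴ × 800 = 0.03480 m
B total: 0.044745 m
Ratio: 0.252285 / 0.044745 ≈ 5.638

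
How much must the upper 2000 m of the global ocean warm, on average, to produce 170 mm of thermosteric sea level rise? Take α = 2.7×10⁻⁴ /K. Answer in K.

ΔT = Δh/(αH) = 0.17 / (2.7×10⁻⁴ × 2000) ≈ 0.3148 K

ΔT ≈ 0.31 K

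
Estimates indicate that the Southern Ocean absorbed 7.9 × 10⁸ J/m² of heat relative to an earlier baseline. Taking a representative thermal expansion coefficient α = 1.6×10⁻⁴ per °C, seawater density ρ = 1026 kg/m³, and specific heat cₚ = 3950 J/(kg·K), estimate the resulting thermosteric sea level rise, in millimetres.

Δh = αQ/(ρcₚ) = 1.6×10⁻⁴ × 7.9×10⁸ / (1026 × 3950) ≈ 0.031189 m

about 31 mm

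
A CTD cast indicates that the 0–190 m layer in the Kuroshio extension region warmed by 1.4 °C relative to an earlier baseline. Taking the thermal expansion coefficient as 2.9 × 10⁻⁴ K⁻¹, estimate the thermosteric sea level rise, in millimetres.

Δh = αΔT·H = 2.9×10⁻⁴ × 1.4 × 190 = 0.07714 m

about 77.1 mm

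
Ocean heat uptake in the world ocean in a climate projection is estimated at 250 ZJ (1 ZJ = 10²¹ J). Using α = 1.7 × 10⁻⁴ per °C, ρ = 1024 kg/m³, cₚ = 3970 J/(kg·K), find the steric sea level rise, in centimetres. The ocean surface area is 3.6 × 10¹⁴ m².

Δh = 2.9 cm

Per unit area: Q = 250×10²¹ / (3.6×10¹⁴) ≈ 6.944×10⁸ J/m²
Δh = αQ/(ρcₚ) = 1.7×10⁻⁴ × 6.944×10⁸ / (1024 × 3970) ≈ 0.029038 m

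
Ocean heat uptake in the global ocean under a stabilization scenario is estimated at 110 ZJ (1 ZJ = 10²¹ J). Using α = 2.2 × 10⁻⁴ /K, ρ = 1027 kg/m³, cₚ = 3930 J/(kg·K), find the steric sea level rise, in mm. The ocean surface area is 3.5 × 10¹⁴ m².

Δh = 17.1 mm

Per unit area: Q = 110×10²¹ / (3.5×10¹⁴) ≈ 3.143×10⁸ J/m²
Δh = αQ/(ρcₚ) = 2.2×10⁻⁴ × 3.143×10⁸ / (1027 × 3930) ≈ 0.017132 m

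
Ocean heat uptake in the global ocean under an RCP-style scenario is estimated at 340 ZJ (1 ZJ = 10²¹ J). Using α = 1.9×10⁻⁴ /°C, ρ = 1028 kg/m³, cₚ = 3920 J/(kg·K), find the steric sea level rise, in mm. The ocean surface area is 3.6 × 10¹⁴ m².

Per unit area: Q = 340×10²¹ / (3.6×10¹⁴) ≈ 9.444×10⁸ J/m²
Δh = αQ/(ρcₚ) = 1.9×10⁻⁴ × 9.444×10⁸ / (1028 × 3920) ≈ 0.044528 m

44.5 mm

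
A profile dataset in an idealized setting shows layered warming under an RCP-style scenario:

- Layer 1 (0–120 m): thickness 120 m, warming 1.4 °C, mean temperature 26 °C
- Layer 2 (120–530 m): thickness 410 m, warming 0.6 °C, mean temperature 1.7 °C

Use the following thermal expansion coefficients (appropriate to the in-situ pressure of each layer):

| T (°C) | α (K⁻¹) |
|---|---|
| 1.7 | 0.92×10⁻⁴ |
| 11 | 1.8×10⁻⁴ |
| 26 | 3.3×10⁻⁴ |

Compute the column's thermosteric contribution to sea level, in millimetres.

Layer 1 at 26 °C → α = 3.3×10⁻⁴ K⁻¹
Layer 2 at 1.7 °C → α = 0.92×10⁻⁴ K⁻¹
Layer 1: 1.4 × 120 × 3.3×10⁻⁴ = 0.05544 m
0.6 × 410 × 0.92×10⁻⁴ = 0.022632 m
Δh = 0.05544 + 0.022632 = 0.078072 m ≈ 78 mm

about 78 mm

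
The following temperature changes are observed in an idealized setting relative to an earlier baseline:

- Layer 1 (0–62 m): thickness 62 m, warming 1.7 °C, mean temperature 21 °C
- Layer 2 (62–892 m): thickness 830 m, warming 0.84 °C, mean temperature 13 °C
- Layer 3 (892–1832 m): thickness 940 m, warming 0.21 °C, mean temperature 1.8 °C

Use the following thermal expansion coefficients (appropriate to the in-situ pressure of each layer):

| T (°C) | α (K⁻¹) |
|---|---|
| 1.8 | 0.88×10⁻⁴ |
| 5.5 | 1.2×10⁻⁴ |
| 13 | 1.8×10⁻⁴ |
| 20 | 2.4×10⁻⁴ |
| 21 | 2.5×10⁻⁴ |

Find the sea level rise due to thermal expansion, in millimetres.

Δh ≈ 169 mm

Layer 1 at 21 °C → α = 2.5×10⁻⁴ K⁻¹
Layer 2 at 13 °C → α = 1.8×10⁻⁴ K⁻¹
Layer 3 at 1.8 °C → α = 0.88×10⁻⁴ K⁻¹
62 × 2.5×10⁻⁴ × 1.7 = 0.02635 m
Layer 2: 0.84 × 830 × 1.8×10⁻⁴ = 0.125496 m
0.21 × 0.88×10⁻⁴ × 940 = 0.0173712 m
Δh = 0.02635 + 0.125496 + 0.0173712 = 0.1692172 m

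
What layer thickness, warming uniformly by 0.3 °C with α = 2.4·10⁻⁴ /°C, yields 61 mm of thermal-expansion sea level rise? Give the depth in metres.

H = Δh/(αΔT) = 0.061 / (2.4×10⁻⁴ × 0.3) ≈ 847.2 m

H ≈ 850 m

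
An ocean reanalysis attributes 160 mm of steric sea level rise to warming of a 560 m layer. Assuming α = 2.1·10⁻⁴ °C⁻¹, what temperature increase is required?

ΔT = Δh/(αH) = 0.16 / (2.1×10⁻⁴ × 560) ≈ 1.361 °C

1.36 °C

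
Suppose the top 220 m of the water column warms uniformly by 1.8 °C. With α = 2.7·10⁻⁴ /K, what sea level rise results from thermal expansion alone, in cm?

Δh = αΔT·H = 2.7×10⁻⁴ × 1.8 × 220 = 0.10692 m

about 11 cm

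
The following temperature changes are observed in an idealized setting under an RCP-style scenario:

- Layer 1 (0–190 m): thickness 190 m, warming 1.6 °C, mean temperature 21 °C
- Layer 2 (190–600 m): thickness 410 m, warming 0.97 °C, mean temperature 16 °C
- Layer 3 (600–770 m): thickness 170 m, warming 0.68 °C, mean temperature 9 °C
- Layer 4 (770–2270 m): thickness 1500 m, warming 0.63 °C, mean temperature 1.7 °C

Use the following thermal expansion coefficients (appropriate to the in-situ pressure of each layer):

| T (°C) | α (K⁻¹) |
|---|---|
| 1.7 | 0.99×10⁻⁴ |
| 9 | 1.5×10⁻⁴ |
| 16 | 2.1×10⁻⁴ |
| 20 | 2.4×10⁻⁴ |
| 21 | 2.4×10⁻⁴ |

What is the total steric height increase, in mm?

Layer 1 at 21 °C → α = 2.4×10⁻⁴ K⁻¹
Layer 2 at 16 °C → α = 2.1×10⁻⁴ K⁻¹
Layer 3 at 9 °C → α = 1.5×10⁻⁴ K⁻¹
Layer 4 at 1.7 °C → α = 0.99×10⁻⁴ K⁻¹
1.6 × 2.4×10⁻⁴ × 190 = 0.07296 m
Layer 2: 0.97 × 410 × 2.1×10⁻⁴ = 0.083517 m
Layer 3: 170 × 0.68 × 1.5×10⁻⁴ = 0.01734 m
Layer 4: 0.99×10⁻⁴ × 0.63 × 1500 = 0.093555 m
Δh = 0.07296 + 0.083517 + 0.01734 + 0.093555 = 0.267372 m ≈ 270 mm

about 270 mm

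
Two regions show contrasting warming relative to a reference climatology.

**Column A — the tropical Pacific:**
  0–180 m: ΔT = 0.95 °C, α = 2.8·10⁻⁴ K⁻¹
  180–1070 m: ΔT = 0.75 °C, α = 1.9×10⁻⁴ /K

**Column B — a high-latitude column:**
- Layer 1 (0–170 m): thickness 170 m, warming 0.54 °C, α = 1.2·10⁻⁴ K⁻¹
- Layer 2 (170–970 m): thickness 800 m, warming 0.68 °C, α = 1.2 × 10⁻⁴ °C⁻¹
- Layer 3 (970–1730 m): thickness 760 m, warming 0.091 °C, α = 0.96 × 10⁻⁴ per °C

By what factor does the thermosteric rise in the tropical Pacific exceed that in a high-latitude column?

2.11

A 0–180 m: 2.8×10⁻⁴ × 0.95 × 180 = 0.04788 m
A 180–1070 m: 890 × 1.9×10⁻⁴ × 0.75 = 0.126825 m
A total: 0.174705 m
B Layer 1: 0.54 × 1.2×10⁻⁴ × 170 = 0.011016 m
B Layer 2: 1.2×10⁻⁴ × 800 × 0.68 = 0.06528 m
B Layer 3: 0.091 × 760 × 0.96×10⁻⁴ = 0.00663936 m
B total: 0.08293536 m
Ratio: 0.174705 / 0.08293536 ≈ 2.107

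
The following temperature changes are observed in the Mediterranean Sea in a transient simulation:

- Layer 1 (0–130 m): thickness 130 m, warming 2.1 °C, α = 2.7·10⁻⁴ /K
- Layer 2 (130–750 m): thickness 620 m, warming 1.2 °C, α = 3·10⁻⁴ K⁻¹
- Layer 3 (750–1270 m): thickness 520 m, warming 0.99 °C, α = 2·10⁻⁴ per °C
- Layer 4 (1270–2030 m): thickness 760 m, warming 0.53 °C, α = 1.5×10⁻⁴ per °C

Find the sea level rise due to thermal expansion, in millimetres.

2.1 × 130 × 2.7×10⁻⁴ = 0.07371 m
Layer 2: 1.2 × 620 × 3×10⁻⁴ = 0.22320 m
750–1270 m: 2×10⁻⁴ × 0.99 × 520 = 0.10296 m
760 × 0.53 × 1.5×10⁻⁴ = 0.06042 m
Δh = 0.07371 + 0.22320 + 0.10296 + 0.06042 = 0.46029 m

Δh ≈ 460 mm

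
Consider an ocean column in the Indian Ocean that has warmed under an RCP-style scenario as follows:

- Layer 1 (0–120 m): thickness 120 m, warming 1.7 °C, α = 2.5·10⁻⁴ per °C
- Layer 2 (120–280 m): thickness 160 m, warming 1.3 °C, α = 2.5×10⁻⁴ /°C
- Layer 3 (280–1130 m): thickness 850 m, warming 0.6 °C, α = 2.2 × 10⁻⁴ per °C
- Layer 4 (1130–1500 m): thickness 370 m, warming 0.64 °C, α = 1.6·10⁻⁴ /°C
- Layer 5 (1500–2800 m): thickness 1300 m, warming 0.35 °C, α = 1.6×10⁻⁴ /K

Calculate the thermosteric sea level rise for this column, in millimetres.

about 326 mm

0–120 m: 1.7 × 120 × 2.5×10⁻⁴ = 0.05100 m
1.3 × 160 × 2.5×10⁻⁴ = 0.05200 m
0.6 × 850 × 2.2×10⁻⁴ = 0.11220 m
Layer 4: 1.6×10⁻⁴ × 0.64 × 370 = 0.037888 m
1500–2800 m: 1.6×10⁻⁴ × 1300 × 0.35 = 0.07280 m
Δh = 0.05100 + 0.05200 + 0.11220 + 0.037888 + 0.07280 = 0.325888 m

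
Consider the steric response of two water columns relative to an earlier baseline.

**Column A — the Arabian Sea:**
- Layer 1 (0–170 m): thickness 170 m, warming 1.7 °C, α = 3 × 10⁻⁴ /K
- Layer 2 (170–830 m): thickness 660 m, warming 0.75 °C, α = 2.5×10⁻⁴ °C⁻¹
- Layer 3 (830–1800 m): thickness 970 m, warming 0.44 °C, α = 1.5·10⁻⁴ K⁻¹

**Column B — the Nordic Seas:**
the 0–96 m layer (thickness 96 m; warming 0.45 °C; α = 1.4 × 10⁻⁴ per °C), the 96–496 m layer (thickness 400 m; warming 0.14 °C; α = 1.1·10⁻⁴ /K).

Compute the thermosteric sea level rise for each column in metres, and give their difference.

A Layer 1: 170 × 1.7 × 3×10⁻⁴ = 0.08670 m
A 170–830 m: 660 × 0.75 × 2.5×10⁻⁴ = 0.12375 m
A 0.44 × 970 × 1.5×10⁻⁴ = 0.06402 m
A total: 0.27447 m
B 0.45 × 96 × 1.4×10⁻⁴ = 0.006048 m
B 0.14 × 1.1×10⁻⁴ × 400 = 0.00616 m
B total: 0.012208 m
Difference: 0.27447 − 0.012208 = 0.262262 m

A: 0.274 m; B: 0.0122 m; difference 0.262 m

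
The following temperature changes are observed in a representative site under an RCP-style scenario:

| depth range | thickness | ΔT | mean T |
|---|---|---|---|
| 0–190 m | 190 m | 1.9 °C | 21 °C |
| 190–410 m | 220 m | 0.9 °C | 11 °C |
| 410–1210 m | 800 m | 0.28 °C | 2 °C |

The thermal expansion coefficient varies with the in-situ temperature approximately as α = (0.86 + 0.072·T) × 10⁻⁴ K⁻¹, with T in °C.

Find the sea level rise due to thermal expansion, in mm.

Layer 1: α = (0.86 + 0.072×21)×10⁻⁴ = 2.372×10⁻⁴ K⁻¹
Layer 2: α = (0.86 + 0.072×11)×10⁻⁴ = 1.652×10⁻⁴ K⁻¹
Layer 3: α = (0.86 + 0.072×2)×10⁻⁴ = 1.004×10⁻⁴ K⁻¹
2.372×10⁻⁴ × 190 × 1.9 = 0.0856292 m
0.9 × 220 × 1.652×10⁻⁴ = 0.0327096 m
800 × 0.28 × 1.004×10⁻⁴ = 0.0224896 m
Δh = 0.0856292 + 0.0327096 + 0.0224896 = 0.1408284 m

141 mm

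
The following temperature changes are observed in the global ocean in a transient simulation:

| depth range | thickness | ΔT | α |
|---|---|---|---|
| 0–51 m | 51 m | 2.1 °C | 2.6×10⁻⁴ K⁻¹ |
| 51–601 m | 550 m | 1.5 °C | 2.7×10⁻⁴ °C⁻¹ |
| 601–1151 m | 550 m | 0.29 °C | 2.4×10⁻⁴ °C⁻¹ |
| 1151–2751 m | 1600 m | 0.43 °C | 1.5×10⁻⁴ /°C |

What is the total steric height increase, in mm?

Layer 1: 2.1 × 51 × 2.6×10⁻⁴ = 0.027846 m
51–601 m: 1.5 × 2.7×10⁻⁴ × 550 = 0.22275 m
Layer 3: 2.4×10⁻⁴ × 550 × 0.29 = 0.03828 m
0.43 × 1600 × 1.5×10⁻⁴ = 0.10320 m
Δh = 0.027846 + 0.22275 + 0.03828 + 0.10320 = 0.392076 m

Δh ≈ 392 mm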